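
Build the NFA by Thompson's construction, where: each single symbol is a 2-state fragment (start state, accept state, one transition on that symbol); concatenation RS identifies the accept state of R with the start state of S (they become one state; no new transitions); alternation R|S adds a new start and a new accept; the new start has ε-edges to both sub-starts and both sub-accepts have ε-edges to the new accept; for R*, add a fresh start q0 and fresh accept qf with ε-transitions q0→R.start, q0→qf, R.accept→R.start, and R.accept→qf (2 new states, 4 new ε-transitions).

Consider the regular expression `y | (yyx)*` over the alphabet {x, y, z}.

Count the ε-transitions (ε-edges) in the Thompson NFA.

By structural recursion:
Each of the 4 symbol leaves contributes 0 ε-transitions.
  yyx : 0 ε-transitions
  (yyx)* : 4 ε-transitions
  y | (yyx)* : 8 ε-transitions

8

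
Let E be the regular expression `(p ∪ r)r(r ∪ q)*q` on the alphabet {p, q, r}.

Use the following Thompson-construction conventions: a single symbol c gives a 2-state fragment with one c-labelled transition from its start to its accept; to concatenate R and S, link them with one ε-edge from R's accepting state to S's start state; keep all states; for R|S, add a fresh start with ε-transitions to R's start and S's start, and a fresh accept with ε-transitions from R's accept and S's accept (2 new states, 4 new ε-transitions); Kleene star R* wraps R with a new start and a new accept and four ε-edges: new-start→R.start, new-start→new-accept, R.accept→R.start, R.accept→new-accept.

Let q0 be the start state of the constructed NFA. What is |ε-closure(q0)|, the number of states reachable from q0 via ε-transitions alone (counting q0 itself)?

Compute the ε-closure size of each fragment's start state recursively; a symbol fragment's start has no outgoing ε-edge, so its closure is just itself (size 1).
  p ∪ r : new start ε-reaches every alternative's start; none of them accept ε, so the new accept is not reached: |closure| = 1 + 1 + 1 = 3
  r ∪ q : |closure| = 1 + 1 + 1 = 3 (the new accept is not ε-reachable since no branch accepts ε)
  (r ∪ q)* : new start has ε-edges to the inner start and to the new accept, so |closure| = 2 + 3 = 5
  (p ∪ r)r(r ∪ q)*q : same as the first factor's closure: |closure| = 3

3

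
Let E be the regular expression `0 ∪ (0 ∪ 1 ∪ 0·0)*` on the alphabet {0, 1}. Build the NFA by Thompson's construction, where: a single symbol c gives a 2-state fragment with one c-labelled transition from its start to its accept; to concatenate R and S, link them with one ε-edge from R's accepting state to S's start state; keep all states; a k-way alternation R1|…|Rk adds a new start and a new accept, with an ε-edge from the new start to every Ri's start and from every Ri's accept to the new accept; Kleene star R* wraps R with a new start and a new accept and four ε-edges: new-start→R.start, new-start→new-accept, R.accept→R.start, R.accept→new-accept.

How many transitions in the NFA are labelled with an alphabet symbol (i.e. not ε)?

5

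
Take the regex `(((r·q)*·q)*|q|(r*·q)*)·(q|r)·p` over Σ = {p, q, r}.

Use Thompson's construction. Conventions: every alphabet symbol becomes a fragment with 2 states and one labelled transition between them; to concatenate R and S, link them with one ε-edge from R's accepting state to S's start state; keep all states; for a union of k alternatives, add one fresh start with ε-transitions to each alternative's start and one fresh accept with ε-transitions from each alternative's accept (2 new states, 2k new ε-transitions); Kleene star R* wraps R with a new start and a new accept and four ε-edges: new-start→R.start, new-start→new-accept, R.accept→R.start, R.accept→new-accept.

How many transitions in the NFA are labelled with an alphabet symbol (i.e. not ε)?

9

Building bottom-up:
Each of the 9 symbol leaves contributes exactly 1 symbol transition.
  r·q — 2 symbol transitions
  (r·q)* — 2 symbol transitions
  (r·q)*·q — 3 symbol transitions
  ((r·q)*·q)* — 3 symbol transitions
  r* — 1 symbol transition
  r*·q — 2 symbol transitions
  (r*·q)* — 2 symbol transitions
  ((r·q)*·q)*|q|(r*·q)* — 6 symbol transitions
  q|r — 2 symbol transitions
  (((r·q)*·q)*|q|(r*·q)*)·(q|r)·p — 9 symbol transitions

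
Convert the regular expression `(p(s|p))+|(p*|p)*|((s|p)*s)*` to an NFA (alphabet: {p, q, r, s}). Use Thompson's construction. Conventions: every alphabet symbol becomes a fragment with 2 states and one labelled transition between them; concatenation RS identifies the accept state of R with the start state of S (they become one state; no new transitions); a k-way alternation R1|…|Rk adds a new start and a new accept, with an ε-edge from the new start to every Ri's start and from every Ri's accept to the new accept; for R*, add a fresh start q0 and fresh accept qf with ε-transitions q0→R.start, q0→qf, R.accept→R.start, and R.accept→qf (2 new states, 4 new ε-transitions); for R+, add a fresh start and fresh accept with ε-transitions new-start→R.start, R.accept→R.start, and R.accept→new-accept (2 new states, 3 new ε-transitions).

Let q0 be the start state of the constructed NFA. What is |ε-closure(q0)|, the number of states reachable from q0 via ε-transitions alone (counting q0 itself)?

19

Compute the ε-closure size of each fragment's start state recursively; a symbol fragment's start has no outgoing ε-edge, so its closure is just itself (size 1).
  s|p : new start ε-reaches every alternative's start; none of them accept ε, so the new accept is not reached: |closure| = 1 + 1 + 1 = 3
  p(s|p) : same as the first factor's closure: |closure| = 1
  (p(s|p))+ : |closure| = 1 + 1 = 2 (the body doesn't accept ε, so the new accept is not reached)
  p* : the star's fresh start ε-reaches both the body's start and the fresh accept: |closure| = 2 + 1 = 3
  p*|p : |closure| = 1 (new start) + (3 + 1) + 1 (new accept, since some branch ε-reaches its own accept) = 6
  (p*|p)* : |closure| = 1 (new start) + 6 (body) + 1 (new accept) = 8
  s|p : |closure| = 1 + 1 + 1 = 3 (the new accept is not ε-reachable since no branch accepts ε)
  (s|p)* : the star's fresh start ε-reaches both the body's start and the fresh accept: |closure| = 2 + 3 = 5
  (s|p)*s : the left operand accepts ε, so the closure extends into the next operand (the shared merged state is already counted); |closure| = 5 + (1−1) = 5
  ((s|p)*s)* : new start has ε-edges to the inner start and to the new accept, so |closure| = 2 + 5 = 7
  (p(s|p))+|(p*|p)*|((s|p)*s)* : |closure| = 1 (new start) + (2 + 8 + 7) + 1 (new accept, since some branch ε-reaches its own accept) = 19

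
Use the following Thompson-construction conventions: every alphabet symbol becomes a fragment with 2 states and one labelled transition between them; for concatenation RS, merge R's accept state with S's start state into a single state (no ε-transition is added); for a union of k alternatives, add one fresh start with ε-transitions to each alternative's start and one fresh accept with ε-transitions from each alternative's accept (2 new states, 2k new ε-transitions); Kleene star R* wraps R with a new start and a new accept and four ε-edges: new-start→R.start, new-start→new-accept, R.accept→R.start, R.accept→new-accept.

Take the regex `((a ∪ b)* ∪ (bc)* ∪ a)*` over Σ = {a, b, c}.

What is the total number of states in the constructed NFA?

Recursing over subexpressions:
Each of the 5 symbol leaves contributes a 2-state fragment.
  a ∪ b — 6 states
  (a ∪ b)* — 8 states
  bc — 3 states
  (bc)* — 5 states
  (a ∪ b)* ∪ (bc)* ∪ a — 17 states
  ((a ∪ b)* ∪ (bc)* ∪ a)* — 19 states

19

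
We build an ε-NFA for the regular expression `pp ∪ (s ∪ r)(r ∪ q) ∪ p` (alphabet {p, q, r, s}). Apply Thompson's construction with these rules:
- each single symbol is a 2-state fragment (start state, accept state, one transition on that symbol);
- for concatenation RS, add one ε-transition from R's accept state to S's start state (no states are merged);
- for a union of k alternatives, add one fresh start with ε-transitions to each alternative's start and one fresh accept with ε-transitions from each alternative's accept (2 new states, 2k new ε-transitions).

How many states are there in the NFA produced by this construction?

20

Bottom-up over the parse tree:
Each of the 7 symbol leaves contributes a 2-state fragment.
  pp → 4 states
  s ∪ r → 6 states
  r ∪ q → 6 states
  (s ∪ r)(r ∪ q) → 12 states
  pp ∪ (s ∪ r)(r ∪ q) ∪ p → 20 states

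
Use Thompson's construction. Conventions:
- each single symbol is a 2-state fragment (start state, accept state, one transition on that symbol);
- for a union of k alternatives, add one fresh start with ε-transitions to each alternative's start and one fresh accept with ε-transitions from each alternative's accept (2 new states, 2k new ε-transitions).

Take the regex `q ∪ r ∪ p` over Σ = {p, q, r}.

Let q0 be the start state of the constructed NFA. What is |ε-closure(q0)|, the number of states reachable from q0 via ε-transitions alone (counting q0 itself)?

4

Compute the ε-closure size of each fragment's start state recursively; a symbol fragment's start has no outgoing ε-edge, so its closure is just itself (size 1).
  q ∪ r ∪ p : C = 1 + 1 + 1 + 1 = 4 (the new accept is not ε-reachable since no branch accepts ε)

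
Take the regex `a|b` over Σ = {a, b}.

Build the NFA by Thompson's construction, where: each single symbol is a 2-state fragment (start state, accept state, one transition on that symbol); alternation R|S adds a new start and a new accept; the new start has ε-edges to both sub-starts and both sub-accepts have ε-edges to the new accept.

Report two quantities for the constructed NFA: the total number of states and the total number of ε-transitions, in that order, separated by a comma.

6, 4

Bottom-up over the parse tree:
Each of the 2 symbol leaves contributes 2 states and 0 ε-transitions.
  a|b — 6 states, 4 ε-transitions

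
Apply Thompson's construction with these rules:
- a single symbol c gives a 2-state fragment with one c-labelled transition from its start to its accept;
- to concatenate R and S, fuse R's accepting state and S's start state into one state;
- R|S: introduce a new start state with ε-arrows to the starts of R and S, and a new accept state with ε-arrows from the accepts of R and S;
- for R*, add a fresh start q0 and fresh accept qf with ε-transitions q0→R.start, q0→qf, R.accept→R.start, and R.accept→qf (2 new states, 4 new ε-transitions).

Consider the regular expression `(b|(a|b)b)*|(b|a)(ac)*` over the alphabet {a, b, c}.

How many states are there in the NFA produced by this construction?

Building bottom-up:
Each of the 8 symbol leaves contributes a 2-state fragment.
  a|b → 6 states
  (a|b)b → 7 states
  b|(a|b)b → 11 states
  (b|(a|b)b)* → 13 states
  b|a → 6 states
  ac → 3 states
  (ac)* → 5 states
  (b|a)(ac)* → 10 states
  (b|(a|b)b)*|(b|a)(ac)* → 25 states

25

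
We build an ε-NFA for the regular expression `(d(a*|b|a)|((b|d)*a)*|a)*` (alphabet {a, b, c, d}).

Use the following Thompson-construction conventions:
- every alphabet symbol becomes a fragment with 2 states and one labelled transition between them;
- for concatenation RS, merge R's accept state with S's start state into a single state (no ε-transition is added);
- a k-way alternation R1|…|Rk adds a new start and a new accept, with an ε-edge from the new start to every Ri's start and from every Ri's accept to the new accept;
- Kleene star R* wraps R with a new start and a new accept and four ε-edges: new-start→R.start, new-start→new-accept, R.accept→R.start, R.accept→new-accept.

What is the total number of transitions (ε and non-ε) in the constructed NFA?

40

Building bottom-up:
Each of the 8 symbol leaves contributes 1 transition (1 symbol, 0 ε).
  a* : 5 transitions (1 symbol, 4 ε)
  a*|b|a : 13 transitions (3 symbol, 10 ε)
  d(a*|b|a) : 14 transitions (4 symbol, 10 ε)
  b|d : 6 transitions (2 symbol, 4 ε)
  (b|d)* : 10 transitions (2 symbol, 8 ε)
  (b|d)*a : 11 transitions (3 symbol, 8 ε)
  ((b|d)*a)* : 15 transitions (3 symbol, 12 ε)
  d(a*|b|a)|((b|d)*a)*|a : 36 transitions (8 symbol, 28 ε)
  (d(a*|b|a)|((b|d)*a)*|a)* : 40 transitions (8 symbol, 32 ε)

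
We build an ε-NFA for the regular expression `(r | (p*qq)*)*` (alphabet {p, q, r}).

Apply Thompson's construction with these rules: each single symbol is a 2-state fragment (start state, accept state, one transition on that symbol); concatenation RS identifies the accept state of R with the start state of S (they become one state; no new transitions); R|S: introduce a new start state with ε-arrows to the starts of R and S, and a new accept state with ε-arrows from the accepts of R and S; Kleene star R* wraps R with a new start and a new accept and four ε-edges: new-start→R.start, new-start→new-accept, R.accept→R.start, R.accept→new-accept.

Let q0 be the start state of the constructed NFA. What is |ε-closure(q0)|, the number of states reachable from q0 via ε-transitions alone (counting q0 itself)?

10

Work bottom-up. For each fragment F, track |ε-closure(F.start)| and whether F's accept lies in that closure (i.e. whether F accepts ε). A single-symbol fragment has closure size 1 and does not accept ε.
  p* — the star's fresh start ε-reaches both the body's start and the fresh accept: |closure| = 2 + 1 = 3
  p*qq — |closure| = 3 + (1−1) = 3 (closure spills across the concat boundary because the left factor accepts ε)
  (p*qq)* — |closure| = 1 (new start) + 3 (body) + 1 (new accept) = 5
  r | (p*qq)* — |closure| = 1 (new start) + (1 + 5) + 1 (new accept, since some branch ε-reaches its own accept) = 8
  (r | (p*qq)*)* — |closure| = 1 (new start) + 8 (body) + 1 (new accept) = 10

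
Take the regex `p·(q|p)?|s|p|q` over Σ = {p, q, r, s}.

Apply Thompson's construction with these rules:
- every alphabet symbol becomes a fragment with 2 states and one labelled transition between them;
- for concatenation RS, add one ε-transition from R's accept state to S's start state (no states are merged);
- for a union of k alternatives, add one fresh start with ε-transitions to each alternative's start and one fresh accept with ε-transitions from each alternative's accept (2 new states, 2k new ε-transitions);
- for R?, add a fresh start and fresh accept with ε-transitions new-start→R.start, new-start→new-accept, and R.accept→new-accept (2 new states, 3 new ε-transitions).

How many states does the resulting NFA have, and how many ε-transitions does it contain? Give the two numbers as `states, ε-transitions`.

18, 16

Building bottom-up:
Each of the 6 symbol leaves contributes 2 states and 0 ε-transitions.
  q|p : 6 states, 4 ε-transitions
  (q|p)? : 8 states, 7 ε-transitions
  p·(q|p)? : 10 states, 8 ε-transitions
  p·(q|p)?|s|p|q : 18 states, 16 ε-transitions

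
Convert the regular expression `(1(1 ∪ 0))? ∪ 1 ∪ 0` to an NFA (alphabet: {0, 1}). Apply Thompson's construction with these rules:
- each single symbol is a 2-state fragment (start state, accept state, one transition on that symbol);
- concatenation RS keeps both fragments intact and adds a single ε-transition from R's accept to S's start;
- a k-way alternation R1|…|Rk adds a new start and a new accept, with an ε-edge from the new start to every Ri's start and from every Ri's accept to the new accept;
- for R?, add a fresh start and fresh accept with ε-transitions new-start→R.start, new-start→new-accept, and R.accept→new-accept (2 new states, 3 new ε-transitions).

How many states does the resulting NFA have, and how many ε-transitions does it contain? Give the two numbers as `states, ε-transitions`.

16, 14

By structural recursion:
Each of the 5 symbol leaves contributes 2 states and 0 ε-transitions.
  1 ∪ 0 : 6 states, 4 ε-transitions
  1(1 ∪ 0) : 8 states, 5 ε-transitions
  (1(1 ∪ 0))? : 10 states, 8 ε-transitions
  (1(1 ∪ 0))? ∪ 1 ∪ 0 : 16 states, 14 ε-transitions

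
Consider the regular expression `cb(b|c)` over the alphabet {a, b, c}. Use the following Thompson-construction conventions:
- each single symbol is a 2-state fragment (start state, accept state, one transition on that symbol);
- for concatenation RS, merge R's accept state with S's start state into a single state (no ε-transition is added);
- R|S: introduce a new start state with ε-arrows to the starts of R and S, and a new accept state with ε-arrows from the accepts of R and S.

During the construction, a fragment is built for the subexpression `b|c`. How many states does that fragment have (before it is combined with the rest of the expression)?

Fragment for `b|c`:
Each of the 2 symbol leaves contributes a 2-state fragment.
  b|c → 6 states

6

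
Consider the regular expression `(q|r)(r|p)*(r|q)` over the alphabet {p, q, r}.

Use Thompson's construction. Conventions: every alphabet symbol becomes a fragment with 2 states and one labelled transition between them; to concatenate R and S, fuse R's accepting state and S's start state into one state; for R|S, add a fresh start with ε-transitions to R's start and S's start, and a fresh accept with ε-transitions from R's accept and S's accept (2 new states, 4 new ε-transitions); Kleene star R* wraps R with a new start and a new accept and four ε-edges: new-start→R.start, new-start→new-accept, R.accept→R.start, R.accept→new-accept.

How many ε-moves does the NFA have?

16

Per subexpression:
Each of the 6 symbol leaves contributes 0 ε-transitions.
  q|r → 4 ε-transitions
  r|p → 4 ε-transitions
  (r|p)* → 8 ε-transitions
  r|q → 4 ε-transitions
  (q|r)(r|p)*(r|q) → 16 ε-transitions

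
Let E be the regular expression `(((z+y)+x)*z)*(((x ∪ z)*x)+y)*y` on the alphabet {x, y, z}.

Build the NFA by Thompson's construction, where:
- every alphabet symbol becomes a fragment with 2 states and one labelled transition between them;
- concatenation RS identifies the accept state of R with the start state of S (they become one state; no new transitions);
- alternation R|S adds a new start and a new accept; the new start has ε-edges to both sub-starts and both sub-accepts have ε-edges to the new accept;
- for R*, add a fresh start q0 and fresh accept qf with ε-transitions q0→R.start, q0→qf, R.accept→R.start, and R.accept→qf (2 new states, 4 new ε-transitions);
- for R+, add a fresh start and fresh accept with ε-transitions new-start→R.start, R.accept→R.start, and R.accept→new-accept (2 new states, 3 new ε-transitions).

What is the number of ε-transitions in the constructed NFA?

Building bottom-up:
Each of the 9 symbol leaves contributes 0 ε-transitions.
  z+ — 3 ε-transitions
  z+y — 3 ε-transitions
  (z+y)+ — 6 ε-transitions
  (z+y)+x — 6 ε-transitions
  ((z+y)+x)* — 10 ε-transitions
  ((z+y)+x)*z — 10 ε-transitions
  (((z+y)+x)*z)* — 14 ε-transitions
  x ∪ z — 4 ε-transitions
  (x ∪ z)* — 8 ε-transitions
  (x ∪ z)*x — 8 ε-transitions
  ((x ∪ z)*x)+ — 11 ε-transitions
  ((x ∪ z)*x)+y — 11 ε-transitions
  (((x ∪ z)*x)+y)* — 15 ε-transitions
  (((z+y)+x)*z)*(((x ∪ z)*x)+y)*y — 29 ε-transitions

29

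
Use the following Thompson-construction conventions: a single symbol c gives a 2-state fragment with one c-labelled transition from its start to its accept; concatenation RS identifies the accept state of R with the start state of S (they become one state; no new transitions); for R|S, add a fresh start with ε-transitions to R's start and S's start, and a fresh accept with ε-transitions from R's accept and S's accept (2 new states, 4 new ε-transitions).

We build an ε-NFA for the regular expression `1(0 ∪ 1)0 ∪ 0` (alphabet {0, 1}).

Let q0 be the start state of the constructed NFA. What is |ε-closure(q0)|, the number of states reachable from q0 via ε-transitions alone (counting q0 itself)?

3

Work bottom-up. For each fragment F, track |ε-closure(F.start)| and whether F's accept lies in that closure (i.e. whether F accepts ε). A single-symbol fragment has closure size 1 and does not accept ε.
  0 ∪ 1 → |closure| = 1 + 1 + 1 = 3 (the new accept is not ε-reachable since no branch accepts ε)
  1(0 ∪ 1)0 → |closure| equals the left operand's closure size = 1 (its accept is not ε-reachable, so the closure stops there)
  1(0 ∪ 1)0 ∪ 0 → |closure| = 1 + 1 + 1 = 3 (the new accept is not ε-reachable since no branch accepts ε)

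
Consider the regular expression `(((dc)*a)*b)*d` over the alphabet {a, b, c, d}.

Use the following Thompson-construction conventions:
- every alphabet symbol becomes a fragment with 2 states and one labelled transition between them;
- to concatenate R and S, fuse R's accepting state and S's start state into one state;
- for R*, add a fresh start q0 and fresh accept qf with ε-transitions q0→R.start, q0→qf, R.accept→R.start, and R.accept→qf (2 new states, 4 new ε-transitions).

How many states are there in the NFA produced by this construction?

12

By structural recursion:
Each of the 5 symbol leaves contributes a 2-state fragment.
  dc — 3 states
  (dc)* — 5 states
  (dc)*a — 6 states
  ((dc)*a)* — 8 states
  ((dc)*a)*b — 9 states
  (((dc)*a)*b)* — 11 states
  (((dc)*a)*b)*d — 12 states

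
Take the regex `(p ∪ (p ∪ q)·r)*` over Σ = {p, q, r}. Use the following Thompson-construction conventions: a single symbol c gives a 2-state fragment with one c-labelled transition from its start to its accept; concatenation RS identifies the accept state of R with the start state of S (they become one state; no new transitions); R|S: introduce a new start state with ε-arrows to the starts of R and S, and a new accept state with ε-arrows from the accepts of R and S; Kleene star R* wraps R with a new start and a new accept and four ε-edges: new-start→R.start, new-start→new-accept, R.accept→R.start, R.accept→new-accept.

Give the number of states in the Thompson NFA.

13

Recursing over subexpressions:
Each of the 4 symbol leaves contributes a 2-state fragment.
  p ∪ q → 6 states
  (p ∪ q)·r → 7 states
  p ∪ (p ∪ q)·r → 11 states
  (p ∪ (p ∪ q)·r)* → 13 states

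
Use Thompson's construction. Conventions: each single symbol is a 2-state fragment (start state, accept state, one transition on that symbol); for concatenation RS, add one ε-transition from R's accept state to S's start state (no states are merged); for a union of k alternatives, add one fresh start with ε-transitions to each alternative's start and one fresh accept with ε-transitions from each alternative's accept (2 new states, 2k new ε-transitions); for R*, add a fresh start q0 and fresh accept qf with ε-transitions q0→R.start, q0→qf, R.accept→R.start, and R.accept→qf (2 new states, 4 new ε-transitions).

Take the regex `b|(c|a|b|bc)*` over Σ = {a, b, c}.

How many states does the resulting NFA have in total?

Recursing over subexpressions:
Each of the 6 symbol leaves contributes a 2-state fragment.
  bc → 4 states
  c|a|b|bc → 12 states
  (c|a|b|bc)* → 14 states
  b|(c|a|b|bc)* → 18 states

18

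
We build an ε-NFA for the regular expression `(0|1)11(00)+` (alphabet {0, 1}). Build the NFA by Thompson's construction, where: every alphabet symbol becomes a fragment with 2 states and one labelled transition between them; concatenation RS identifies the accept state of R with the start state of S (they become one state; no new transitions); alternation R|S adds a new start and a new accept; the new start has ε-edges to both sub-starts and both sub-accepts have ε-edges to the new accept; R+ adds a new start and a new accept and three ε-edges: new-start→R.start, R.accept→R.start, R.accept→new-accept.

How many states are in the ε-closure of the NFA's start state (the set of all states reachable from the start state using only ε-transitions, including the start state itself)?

Work bottom-up. For each fragment F, track |ε-closure(F.start)| and whether F's accept lies in that closure (i.e. whether F accepts ε). A single-symbol fragment has closure size 1 and does not accept ε.
  0|1 → |closure| = 1 + 1 + 1 = 3 (the new accept is not ε-reachable since no branch accepts ε)
  00 → same as the first factor's closure: |closure| = 1
  (00)+ → new start ε-reaches only the body's start; the new accept needs a symbol first: |closure| = 1 + 1 = 2
  (0|1)11(00)+ → |closure| equals the left operand's closure size = 3 (its accept is not ε-reachable, so the closure stops there)

3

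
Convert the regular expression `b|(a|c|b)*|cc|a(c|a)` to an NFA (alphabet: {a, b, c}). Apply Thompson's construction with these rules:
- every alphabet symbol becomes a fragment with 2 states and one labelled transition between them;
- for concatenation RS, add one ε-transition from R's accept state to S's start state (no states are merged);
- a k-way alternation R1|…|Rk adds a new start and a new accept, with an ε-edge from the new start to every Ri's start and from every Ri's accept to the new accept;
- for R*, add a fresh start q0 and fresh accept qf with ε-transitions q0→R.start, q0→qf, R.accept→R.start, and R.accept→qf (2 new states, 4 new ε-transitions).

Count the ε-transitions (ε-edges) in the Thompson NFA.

Building bottom-up:
Each of the 9 symbol leaves contributes 0 ε-transitions.
  a|c|b : 6 ε-transitions
  (a|c|b)* : 10 ε-transitions
  cc : 1 ε-transition
  c|a : 4 ε-transitions
  a(c|a) : 5 ε-transitions
  b|(a|c|b)*|cc|a(c|a) : 24 ε-transitions

24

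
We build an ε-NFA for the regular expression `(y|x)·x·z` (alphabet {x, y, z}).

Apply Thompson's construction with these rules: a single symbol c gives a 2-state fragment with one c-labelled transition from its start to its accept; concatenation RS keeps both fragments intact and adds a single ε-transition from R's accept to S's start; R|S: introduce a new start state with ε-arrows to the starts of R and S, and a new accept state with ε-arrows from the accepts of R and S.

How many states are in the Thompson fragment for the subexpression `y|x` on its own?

Fragment for `y|x`:
Each of the 2 symbol leaves contributes a 2-state fragment.
  y|x → 6 states

6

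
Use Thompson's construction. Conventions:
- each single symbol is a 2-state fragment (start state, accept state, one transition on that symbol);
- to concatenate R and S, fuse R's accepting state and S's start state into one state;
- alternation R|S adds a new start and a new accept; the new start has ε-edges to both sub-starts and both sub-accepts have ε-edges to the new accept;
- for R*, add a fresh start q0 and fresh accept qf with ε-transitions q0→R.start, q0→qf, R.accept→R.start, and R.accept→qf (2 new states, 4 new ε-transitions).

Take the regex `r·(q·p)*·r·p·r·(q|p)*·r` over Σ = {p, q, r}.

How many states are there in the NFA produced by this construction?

Per subexpression:
Each of the 9 symbol leaves contributes a 2-state fragment.
  q·p — 3 states
  (q·p)* — 5 states
  q|p — 6 states
  (q|p)* — 8 states
  r·(q·p)*·r·p·r·(q|p)*·r — 17 states

17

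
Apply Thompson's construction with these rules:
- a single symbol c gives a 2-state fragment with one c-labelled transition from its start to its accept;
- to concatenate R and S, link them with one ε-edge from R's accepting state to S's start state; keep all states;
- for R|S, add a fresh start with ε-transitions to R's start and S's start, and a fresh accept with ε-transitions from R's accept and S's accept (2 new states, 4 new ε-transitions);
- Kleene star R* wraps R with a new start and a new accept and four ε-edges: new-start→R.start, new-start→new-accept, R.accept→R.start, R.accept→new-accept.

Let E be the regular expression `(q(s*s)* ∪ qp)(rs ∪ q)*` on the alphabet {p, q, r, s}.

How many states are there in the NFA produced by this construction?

26

By structural recursion:
Each of the 8 symbol leaves contributes a 2-state fragment.
  s* = 4 states
  s*s = 6 states
  (s*s)* = 8 states
  q(s*s)* = 10 states
  qp = 4 states
  q(s*s)* ∪ qp = 16 states
  rs = 4 states
  rs ∪ q = 8 states
  (rs ∪ q)* = 10 states
  (q(s*s)* ∪ qp)(rs ∪ q)* = 26 states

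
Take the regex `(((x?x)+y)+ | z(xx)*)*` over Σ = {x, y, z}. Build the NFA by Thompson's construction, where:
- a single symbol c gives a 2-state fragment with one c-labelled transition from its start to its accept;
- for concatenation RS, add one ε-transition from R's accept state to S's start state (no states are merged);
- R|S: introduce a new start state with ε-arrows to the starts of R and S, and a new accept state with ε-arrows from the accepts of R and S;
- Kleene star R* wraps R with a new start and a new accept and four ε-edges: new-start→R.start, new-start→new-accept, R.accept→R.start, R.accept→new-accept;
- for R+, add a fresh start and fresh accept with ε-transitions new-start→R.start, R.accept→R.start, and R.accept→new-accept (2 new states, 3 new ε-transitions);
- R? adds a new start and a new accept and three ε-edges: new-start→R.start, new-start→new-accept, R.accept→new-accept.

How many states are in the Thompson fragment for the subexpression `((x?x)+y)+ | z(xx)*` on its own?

Fragment for `((x?x)+y)+ | z(xx)*`:
Each of the 6 symbol leaves contributes a 2-state fragment.
  x? = 4 states
  x?x = 6 states
  (x?x)+ = 8 states
  (x?x)+y = 10 states
  ((x?x)+y)+ = 12 states
  xx = 4 states
  (xx)* = 6 states
  z(xx)* = 8 states
  ((x?x)+y)+ | z(xx)* = 22 states

22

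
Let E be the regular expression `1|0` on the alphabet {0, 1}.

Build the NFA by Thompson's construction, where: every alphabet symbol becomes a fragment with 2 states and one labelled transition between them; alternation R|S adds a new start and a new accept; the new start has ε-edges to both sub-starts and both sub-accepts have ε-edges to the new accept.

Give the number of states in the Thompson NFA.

6

Recursing over subexpressions:
Each of the 2 symbol leaves contributes a 2-state fragment.
  1|0 : 6 states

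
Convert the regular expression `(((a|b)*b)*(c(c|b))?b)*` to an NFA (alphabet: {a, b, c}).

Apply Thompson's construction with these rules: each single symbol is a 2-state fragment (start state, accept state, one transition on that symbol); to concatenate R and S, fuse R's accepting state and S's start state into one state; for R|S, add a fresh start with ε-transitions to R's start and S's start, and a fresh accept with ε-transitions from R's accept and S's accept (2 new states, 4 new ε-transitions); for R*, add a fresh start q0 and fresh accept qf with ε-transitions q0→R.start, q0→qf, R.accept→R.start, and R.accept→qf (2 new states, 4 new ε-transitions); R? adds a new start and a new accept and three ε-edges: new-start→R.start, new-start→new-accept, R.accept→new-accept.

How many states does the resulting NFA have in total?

22

Bottom-up over the parse tree:
Each of the 7 symbol leaves contributes a 2-state fragment.
  a|b → 6 states
  (a|b)* → 8 states
  (a|b)*b → 9 states
  ((a|b)*b)* → 11 states
  c|b → 6 states
  c(c|b) → 7 states
  (c(c|b))? → 9 states
  ((a|b)*b)*(c(c|b))?b → 20 states
  (((a|b)*b)*(c(c|b))?b)* → 22 states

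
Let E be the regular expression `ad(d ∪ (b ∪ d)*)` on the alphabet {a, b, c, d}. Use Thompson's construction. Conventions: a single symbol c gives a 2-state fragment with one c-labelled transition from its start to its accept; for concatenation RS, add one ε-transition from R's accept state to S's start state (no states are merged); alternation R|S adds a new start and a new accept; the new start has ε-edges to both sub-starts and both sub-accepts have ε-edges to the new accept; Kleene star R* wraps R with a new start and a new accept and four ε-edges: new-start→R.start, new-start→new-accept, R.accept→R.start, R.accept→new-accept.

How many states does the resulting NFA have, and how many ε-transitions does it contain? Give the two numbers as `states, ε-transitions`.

16, 14

Building bottom-up:
Each of the 5 symbol leaves contributes 2 states and 0 ε-transitions.
  b ∪ d : 6 states, 4 ε-transitions
  (b ∪ d)* : 8 states, 8 ε-transitions
  d ∪ (b ∪ d)* : 12 states, 12 ε-transitions
  ad(d ∪ (b ∪ d)*) : 16 states, 14 ε-transitions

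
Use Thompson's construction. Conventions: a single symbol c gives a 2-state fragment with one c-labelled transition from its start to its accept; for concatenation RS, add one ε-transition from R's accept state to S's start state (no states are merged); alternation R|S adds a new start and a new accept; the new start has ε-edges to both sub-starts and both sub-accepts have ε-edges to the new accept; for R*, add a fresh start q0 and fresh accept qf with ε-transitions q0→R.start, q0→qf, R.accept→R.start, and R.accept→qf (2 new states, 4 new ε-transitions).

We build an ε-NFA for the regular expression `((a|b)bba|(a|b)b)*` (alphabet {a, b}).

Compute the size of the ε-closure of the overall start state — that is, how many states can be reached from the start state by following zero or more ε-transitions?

Work bottom-up. For each fragment F, track |ε-closure(F.start)| and whether F's accept lies in that closure (i.e. whether F accepts ε). A single-symbol fragment has closure size 1 and does not accept ε.
  a|b : |ε-closure| = 1 + 1 + 1 = 3 (the new accept is not ε-reachable since no branch accepts ε)
  (a|b)bba : same as the first factor's closure: |ε-closure| = 3
  a|b : |ε-closure| = 1 + 1 + 1 = 3 (the new accept is not ε-reachable since no branch accepts ε)
  (a|b)b : same as the first factor's closure: |ε-closure| = 3
  (a|b)bba|(a|b)b : new start ε-reaches every alternative's start; none of them accept ε, so the new accept is not reached: |ε-closure| = 1 + 3 + 3 = 7
  ((a|b)bba|(a|b)b)* : |ε-closure| = 1 (new start) + 7 (body) + 1 (new accept) = 9

9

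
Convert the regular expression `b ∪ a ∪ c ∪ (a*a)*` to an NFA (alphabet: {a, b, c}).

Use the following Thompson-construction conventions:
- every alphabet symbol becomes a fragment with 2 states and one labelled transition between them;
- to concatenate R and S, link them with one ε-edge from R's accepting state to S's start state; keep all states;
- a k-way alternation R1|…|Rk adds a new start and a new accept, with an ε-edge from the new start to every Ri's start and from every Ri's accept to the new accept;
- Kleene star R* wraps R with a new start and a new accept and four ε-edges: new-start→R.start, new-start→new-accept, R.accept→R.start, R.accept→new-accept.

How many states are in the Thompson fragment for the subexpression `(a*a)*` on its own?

Fragment for `(a*a)*`:
Each of the 2 symbol leaves contributes a 2-state fragment.
  a* — 4 states
  a*a — 6 states
  (a*a)* — 8 states

8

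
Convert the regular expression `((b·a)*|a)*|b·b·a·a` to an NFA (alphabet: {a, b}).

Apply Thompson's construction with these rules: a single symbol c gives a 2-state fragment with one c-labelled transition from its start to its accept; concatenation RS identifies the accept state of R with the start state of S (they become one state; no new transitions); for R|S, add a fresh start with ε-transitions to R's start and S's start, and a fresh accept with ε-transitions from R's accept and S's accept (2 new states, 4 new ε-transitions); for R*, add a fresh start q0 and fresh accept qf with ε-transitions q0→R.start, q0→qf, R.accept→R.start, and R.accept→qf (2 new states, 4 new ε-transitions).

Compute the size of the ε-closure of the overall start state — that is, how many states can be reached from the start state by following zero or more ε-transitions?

11

Work bottom-up. For each fragment F, track |ε-closure(F.start)| and whether F's accept lies in that closure (i.e. whether F accepts ε). A single-symbol fragment has closure size 1 and does not accept ε.
  b·a : |closure| equals the left operand's closure size = 1 (its accept is not ε-reachable, so the closure stops there)
  (b·a)* : |closure| = 1 (new start) + 1 (body) + 1 (new accept) = 3
  (b·a)*|a : new start ε-reaches every alternative's start; at least one alternative accepts ε, so the union's new accept is reached too: |closure| = 1 + 3 + 1 + 1 = 6
  ((b·a)*|a)* : |closure| = 1 (new start) + 6 (body) + 1 (new accept) = 8
  b·b·a·a : same as the first factor's closure: |closure| = 1
  ((b·a)*|a)*|b·b·a·a : |closure| = 1 (new start) + (8 + 1) + 1 (new accept, since some branch ε-reaches its own accept) = 11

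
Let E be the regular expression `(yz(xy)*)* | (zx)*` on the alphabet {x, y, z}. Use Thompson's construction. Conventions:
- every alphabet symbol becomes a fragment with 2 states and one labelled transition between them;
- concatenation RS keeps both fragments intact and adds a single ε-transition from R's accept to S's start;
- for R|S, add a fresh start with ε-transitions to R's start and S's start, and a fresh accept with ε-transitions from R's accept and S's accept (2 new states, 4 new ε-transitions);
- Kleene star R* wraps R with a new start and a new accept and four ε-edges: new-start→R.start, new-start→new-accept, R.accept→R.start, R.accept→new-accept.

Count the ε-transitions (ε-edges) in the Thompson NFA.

20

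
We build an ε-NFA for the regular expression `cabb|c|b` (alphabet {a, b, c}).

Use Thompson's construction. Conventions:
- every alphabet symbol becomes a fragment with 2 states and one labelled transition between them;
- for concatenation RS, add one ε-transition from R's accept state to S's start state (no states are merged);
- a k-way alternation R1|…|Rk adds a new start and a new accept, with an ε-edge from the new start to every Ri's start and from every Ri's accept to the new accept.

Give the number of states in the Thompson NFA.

Bottom-up over the parse tree:
Each of the 6 symbol leaves contributes a 2-state fragment.
  cabb = 8 states
  cabb|c|b = 14 states

14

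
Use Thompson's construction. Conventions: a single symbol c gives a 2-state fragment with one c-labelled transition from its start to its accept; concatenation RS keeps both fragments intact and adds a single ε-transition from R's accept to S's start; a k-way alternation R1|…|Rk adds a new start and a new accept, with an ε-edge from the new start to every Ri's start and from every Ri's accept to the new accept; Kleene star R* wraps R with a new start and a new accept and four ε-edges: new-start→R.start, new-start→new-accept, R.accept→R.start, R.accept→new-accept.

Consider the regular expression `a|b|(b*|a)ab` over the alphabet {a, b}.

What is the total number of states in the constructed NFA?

18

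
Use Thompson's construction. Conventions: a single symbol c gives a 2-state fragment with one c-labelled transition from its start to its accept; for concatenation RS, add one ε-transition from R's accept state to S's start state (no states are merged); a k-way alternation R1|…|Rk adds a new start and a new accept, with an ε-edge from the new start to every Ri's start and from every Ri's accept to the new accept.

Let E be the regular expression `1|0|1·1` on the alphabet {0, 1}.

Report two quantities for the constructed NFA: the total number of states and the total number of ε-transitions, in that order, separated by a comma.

10, 7

Per subexpression:
Each of the 4 symbol leaves contributes 2 states and 0 ε-transitions.
  1·1 → 4 states, 1 ε-transition
  1|0|1·1 → 10 states, 7 ε-transitions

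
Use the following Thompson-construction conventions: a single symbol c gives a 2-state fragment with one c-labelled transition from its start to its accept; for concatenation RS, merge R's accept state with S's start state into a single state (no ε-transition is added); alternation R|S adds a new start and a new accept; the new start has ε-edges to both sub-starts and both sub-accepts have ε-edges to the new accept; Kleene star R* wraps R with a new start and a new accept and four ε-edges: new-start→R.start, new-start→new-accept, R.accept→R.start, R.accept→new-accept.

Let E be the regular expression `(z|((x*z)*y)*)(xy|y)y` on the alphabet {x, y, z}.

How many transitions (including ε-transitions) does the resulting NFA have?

Per subexpression:
Each of the 8 symbol leaves contributes 1 transition (1 symbol, 0 ε).
  x* = 5 transitions (1 symbol, 4 ε)
  x*z = 6 transitions (2 symbol, 4 ε)
  (x*z)* = 10 transitions (2 symbol, 8 ε)
  (x*z)*y = 11 transitions (3 symbol, 8 ε)
  ((x*z)*y)* = 15 transitions (3 symbol, 12 ε)
  z|((x*z)*y)* = 20 transitions (4 symbol, 16 ε)
  xy = 2 transitions (2 symbol, 0 ε)
  xy|y = 7 transitions (3 symbol, 4 ε)
  (z|((x*z)*y)*)(xy|y)y = 28 transitions (8 symbol, 20 ε)

28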